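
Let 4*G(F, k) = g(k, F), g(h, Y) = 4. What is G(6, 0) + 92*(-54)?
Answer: -4967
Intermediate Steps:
G(F, k) = 1 (G(F, k) = (¼)*4 = 1)
G(6, 0) + 92*(-54) = 1 + 92*(-54) = 1 - 4968 = -4967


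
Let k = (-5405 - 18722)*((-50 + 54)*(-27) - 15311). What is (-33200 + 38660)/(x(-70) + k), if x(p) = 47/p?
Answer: 9800/667717817 ≈ 1.4677e-5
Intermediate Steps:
k = 372014213 (k = -24127*(4*(-27) - 15311) = -24127*(-108 - 15311) = -24127*(-15419) = 372014213)
(-33200 + 38660)/(x(-70) + k) = (-33200 + 38660)/(47/(-70) + 372014213) = 5460/(47*(-1/70) + 372014213) = 5460/(-47/70 + 372014213) = 5460/(26040994863/70) = 5460*(70/26040994863) = 9800/667717817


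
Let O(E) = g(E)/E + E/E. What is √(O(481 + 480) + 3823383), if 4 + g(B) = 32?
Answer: 2*√918568013/31 ≈ 1955.3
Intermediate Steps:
g(B) = 28 (g(B) = -4 + 32 = 28)
O(E) = 1 + 28/E (O(E) = 28/E + E/E = 28/E + 1 = 1 + 28/E)
√(O(481 + 480) + 3823383) = √((28 + (481 + 480))/(481 + 480) + 3823383) = √((28 + 961)/961 + 3823383) = √((1/961)*989 + 3823383) = √(989/961 + 3823383) = √(3674272052/961) = 2*√918568013/31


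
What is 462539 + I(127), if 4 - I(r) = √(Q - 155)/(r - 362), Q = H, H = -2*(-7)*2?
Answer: 462543 + I*√127/235 ≈ 4.6254e+5 + 0.047955*I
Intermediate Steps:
H = 28 (H = 14*2 = 28)
Q = 28
I(r) = 4 - I*√127/(-362 + r) (I(r) = 4 - √(28 - 155)/(r - 362) = 4 - √(-127)/(-362 + r) = 4 - I*√127/(-362 + r))
462539 + I(127) = 462539 + (-1448 + 4*127 - I*√127)/(-362 + 127) = 462539 + (-1448 + 508 - I*√127)/(-235) = 462539 - (-940 - I*√127)/235 = 462539 + (4 + I*√127/235) = 462543 + I*√127/235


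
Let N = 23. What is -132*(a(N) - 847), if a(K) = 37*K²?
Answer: -2471832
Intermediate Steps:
-132*(a(N) - 847) = -132*(37*23² - 847) = -132*(37*529 - 847) = -132*(19573 - 847) = -132*18726 = -2471832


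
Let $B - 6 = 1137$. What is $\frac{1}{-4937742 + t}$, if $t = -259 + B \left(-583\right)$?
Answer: $- \frac{1}{5604370} \approx -1.7843 \cdot 10^{-7}$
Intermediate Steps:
$B = 1143$ ($B = 6 + 1137 = 1143$)
$t = -666628$ ($t = -259 + 1143 \left(-583\right) = -259 - 666369 = -666628$)
$\frac{1}{-4937742 + t} = \frac{1}{-4937742 - 666628} = \frac{1}{-5604370} = - \frac{1}{5604370}$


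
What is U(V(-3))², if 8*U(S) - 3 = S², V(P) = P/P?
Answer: ¼ ≈ 0.25000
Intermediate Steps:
V(P) = 1
U(S) = 3/8 + S²/8
U(V(-3))² = (3/8 + (⅛)*1²)² = (3/8 + (⅛)*1)² = (3/8 + ⅛)² = (½)² = ¼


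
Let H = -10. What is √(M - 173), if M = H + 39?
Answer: 12*I ≈ 12.0*I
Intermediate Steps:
M = 29 (M = -10 + 39 = 29)
√(M - 173) = √(29 - 173) = √(-144) = 12*I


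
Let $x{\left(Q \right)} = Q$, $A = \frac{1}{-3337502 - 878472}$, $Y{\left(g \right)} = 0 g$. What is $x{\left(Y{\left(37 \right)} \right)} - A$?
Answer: $\frac{1}{4215974} \approx 2.3719 \cdot 10^{-7}$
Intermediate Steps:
$Y{\left(g \right)} = 0$
$A = - \frac{1}{4215974}$ ($A = \frac{1}{-4215974} = - \frac{1}{4215974} \approx -2.3719 \cdot 10^{-7}$)
$x{\left(Y{\left(37 \right)} \right)} - A = 0 - - \frac{1}{4215974} = 0 + \frac{1}{4215974} = \frac{1}{4215974}$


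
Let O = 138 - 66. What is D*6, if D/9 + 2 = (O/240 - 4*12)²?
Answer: 6137883/50 ≈ 1.2276e+5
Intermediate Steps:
O = 72
D = 2045961/100 (D = -18 + 9*(72/240 - 4*12)² = -18 + 9*(72*(1/240) - 48)² = -18 + 9*(3/10 - 48)² = -18 + 9*(-477/10)² = -18 + 9*(227529/100) = -18 + 2047761/100 = 2045961/100 ≈ 20460.)
D*6 = (2045961/100)*6 = 6137883/50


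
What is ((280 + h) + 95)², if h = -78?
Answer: 88209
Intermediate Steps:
((280 + h) + 95)² = ((280 - 78) + 95)² = (202 + 95)² = 297² = 88209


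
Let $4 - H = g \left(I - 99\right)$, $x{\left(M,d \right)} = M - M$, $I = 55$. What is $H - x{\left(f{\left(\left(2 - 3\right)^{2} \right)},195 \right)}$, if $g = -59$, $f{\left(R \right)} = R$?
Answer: $-2592$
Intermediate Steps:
$x{\left(M,d \right)} = 0$
$H = -2592$ ($H = 4 - - 59 \left(55 - 99\right) = 4 - \left(-59\right) \left(-44\right) = 4 - 2596 = -2592$)
$H - x{\left(f{\left(\left(2 - 3\right)^{2} \right)},195 \right)} = -2592 - 0 = -2592 + 0 = -2592$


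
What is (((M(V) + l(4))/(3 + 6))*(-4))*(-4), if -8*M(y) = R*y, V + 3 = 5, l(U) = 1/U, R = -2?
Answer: 4/3 ≈ 1.3333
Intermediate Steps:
V = 2 (V = -3 + 5 = 2)
M(y) = y/4 (M(y) = -(-1)*y/4 = y/4)
(((M(V) + l(4))/(3 + 6))*(-4))*(-4) = ((((1/4)*2 + 1/4)/(3 + 6))*(-4))*(-4) = (((1/2 + 1/4)/9)*(-4))*(-4) = (((3/4)*(1/9))*(-4))*(-4) = ((1/12)*(-4))*(-4) = -1/3*(-4) = 4/3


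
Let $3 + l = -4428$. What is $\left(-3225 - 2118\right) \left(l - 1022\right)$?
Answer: $29135379$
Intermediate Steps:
$l = -4431$ ($l = -3 - 4428 = -4431$)
$\left(-3225 - 2118\right) \left(l - 1022\right) = \left(-3225 - 2118\right) \left(-4431 - 1022\right) = \left(-5343\right) \left(-5453\right) = 29135379$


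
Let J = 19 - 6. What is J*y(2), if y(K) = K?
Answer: 26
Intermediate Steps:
J = 13
J*y(2) = 13*2 = 26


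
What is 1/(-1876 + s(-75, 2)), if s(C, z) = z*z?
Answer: -1/1872 ≈ -0.00053419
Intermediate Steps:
s(C, z) = z**2
1/(-1876 + s(-75, 2)) = 1/(-1876 + 2**2) = 1/(-1876 + 4) = 1/(-1872) = -1/1872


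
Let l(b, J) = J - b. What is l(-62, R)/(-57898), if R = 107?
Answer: -169/57898 ≈ -0.0029189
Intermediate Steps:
l(-62, R)/(-57898) = (107 - 1*(-62))/(-57898) = (107 + 62)*(-1/57898) = 169*(-1/57898) = -169/57898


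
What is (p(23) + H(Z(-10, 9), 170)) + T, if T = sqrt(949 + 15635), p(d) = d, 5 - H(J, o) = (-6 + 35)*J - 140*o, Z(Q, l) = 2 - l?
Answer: 24031 + 2*sqrt(4146) ≈ 24160.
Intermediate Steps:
H(J, o) = 5 - 29*J + 140*o (H(J, o) = 5 - ((-6 + 35)*J - 140*o) = 5 - (29*J - 140*o) = 5 - (-140*o + 29*J) = 5 + (-29*J + 140*o) = 5 - 29*J + 140*o)
T = 2*sqrt(4146) (T = sqrt(16584) = 2*sqrt(4146) ≈ 128.78)
(p(23) + H(Z(-10, 9), 170)) + T = (23 + (5 - 29*(2 - 1*9) + 140*170)) + 2*sqrt(4146) = (23 + (5 - 29*(2 - 9) + 23800)) + 2*sqrt(4146) = (23 + (5 - 29*(-7) + 23800)) + 2*sqrt(4146) = (23 + (5 + 203 + 23800)) + 2*sqrt(4146) = (23 + 24008) + 2*sqrt(4146) = 24031 + 2*sqrt(4146)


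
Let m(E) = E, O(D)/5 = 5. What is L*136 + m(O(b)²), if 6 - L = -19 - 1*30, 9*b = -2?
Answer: 8105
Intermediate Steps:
b = -2/9 (b = (⅑)*(-2) = -2/9 ≈ -0.22222)
O(D) = 25 (O(D) = 5*5 = 25)
L = 55 (L = 6 - (-19 - 1*30) = 6 - (-19 - 30) = 6 - 1*(-49) = 6 + 49 = 55)
L*136 + m(O(b)²) = 55*136 + 25² = 7480 + 625 = 8105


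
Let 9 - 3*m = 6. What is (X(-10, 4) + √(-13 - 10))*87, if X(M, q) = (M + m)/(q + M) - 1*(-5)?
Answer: 1131/2 + 87*I*√23 ≈ 565.5 + 417.24*I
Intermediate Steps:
m = 1 (m = 3 - ⅓*6 = 3 - 2 = 1)
X(M, q) = 5 + (1 + M)/(M + q) (X(M, q) = (M + 1)/(q + M) - 1*(-5) = (1 + M)/(M + q) + 5 = 5 + (1 + M)/(M + q))
(X(-10, 4) + √(-13 - 10))*87 = ((1 + 5*4 + 6*(-10))/(-10 + 4) + √(-13 - 10))*87 = ((1 + 20 - 60)/(-6) + √(-23))*87 = (-⅙*(-39) + I*√23)*87 = (13/2 + I*√23)*87 = 1131/2 + 87*I*√23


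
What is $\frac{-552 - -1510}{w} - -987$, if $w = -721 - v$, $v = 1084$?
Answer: $\frac{1780577}{1805} \approx 986.47$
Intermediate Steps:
$w = -1805$ ($w = -721 - 1084 = -1805$)
$\frac{-552 - -1510}{w} - -987 = \frac{-552 - -1510}{-1805} - -987 = \left(-552 + 1510\right) \left(- \frac{1}{1805}\right) + 987 = 958 \left(- \frac{1}{1805}\right) + 987 = - \frac{958}{1805} + 987 = \frac{1780577}{1805}$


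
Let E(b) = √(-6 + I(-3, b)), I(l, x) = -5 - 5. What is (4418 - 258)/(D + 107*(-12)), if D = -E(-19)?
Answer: -166920/51521 + 520*I/51521 ≈ -3.2398 + 0.010093*I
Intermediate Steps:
I(l, x) = -10
E(b) = 4*I (E(b) = √(-6 - 10) = √(-16) = 4*I)
D = -4*I ≈ -4.0*I
(4418 - 258)/(D + 107*(-12)) = (4418 - 258)/(-4*I + 107*(-12)) = 4160/(-4*I - 1284) = 4160/(-1284 - 4*I) = 4160*((-1284 + 4*I)/1648672) = 130*(-1284 + 4*I)/51521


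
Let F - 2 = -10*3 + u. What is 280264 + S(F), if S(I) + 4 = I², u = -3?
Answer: 281221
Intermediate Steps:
F = -31 (F = 2 + (-10*3 - 3) = 2 + (-30 - 3) = 2 - 33 = -31)
S(I) = -4 + I²
280264 + S(F) = 280264 + (-4 + (-31)²) = 280264 + (-4 + 961) = 280264 + 957 = 281221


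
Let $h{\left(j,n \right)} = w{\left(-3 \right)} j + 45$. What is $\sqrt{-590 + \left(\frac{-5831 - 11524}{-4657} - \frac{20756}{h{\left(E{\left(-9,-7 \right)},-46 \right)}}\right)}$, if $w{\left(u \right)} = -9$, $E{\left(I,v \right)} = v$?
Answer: $\frac{i \sqrt{1367517776658}}{41913} \approx 27.901 i$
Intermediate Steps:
$h{\left(j,n \right)} = 45 - 9 j$ ($h{\left(j,n \right)} = - 9 j + 45 = 45 - 9 j$)
$\sqrt{-590 + \left(\frac{-5831 - 11524}{-4657} - \frac{20756}{h{\left(E{\left(-9,-7 \right)},-46 \right)}}\right)} = \sqrt{-590 + \left(\frac{-5831 - 11524}{-4657} - \frac{20756}{45 - -63}\right)} = \sqrt{-590 + \left(\left(-5831 - 11524\right) \left(- \frac{1}{4657}\right) - \frac{20756}{45 + 63}\right)} = \sqrt{-590 - \left(- \frac{17355}{4657} + \frac{20756}{108}\right)} = \sqrt{-590 + \left(\frac{17355}{4657} - \frac{5189}{27}\right)} = \sqrt{-590 - \frac{23696588}{125739}} = \sqrt{- \frac{97882598}{125739}} = \frac{i \sqrt{1367517776658}}{41913}$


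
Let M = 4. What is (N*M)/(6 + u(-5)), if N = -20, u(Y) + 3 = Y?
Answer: 40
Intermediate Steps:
u(Y) = -3 + Y
(N*M)/(6 + u(-5)) = (-20*4)/(6 + (-3 - 5)) = -80/(6 - 8) = -80/(-2) = -80*(-1/2) = 40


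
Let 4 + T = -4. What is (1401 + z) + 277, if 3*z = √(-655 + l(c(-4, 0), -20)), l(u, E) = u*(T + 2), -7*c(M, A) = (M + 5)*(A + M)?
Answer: 1678 + I*√32263/21 ≈ 1678.0 + 8.5533*I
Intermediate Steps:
T = -8 (T = -4 - 4 = -8)
c(M, A) = -(5 + M)*(A + M)/7 (c(M, A) = -(M + 5)*(A + M)/7 = -(5 + M)*(A + M)/7)
l(u, E) = -6*u (l(u, E) = u*(-8 + 2) = u*(-6) = -6*u)
z = I*√32263/21 (z = √(-655 - 6*(-5/7*0 - 5/7*(-4) - ⅐*(-4)² - ⅐*0*(-4)))/3 = √(-655 - 6*(0 + 20/7 - ⅐*16 + 0))/3 = √(-655 - 6*(0 + 20/7 - 16/7 + 0))/3 = √(-655 - 6*4/7)/3 = √(-655 - 24/7)/3 = √(-4609/7)/3 = (I*√32263/7)/3 = I*√32263/21 ≈ 8.5533*I)
(1401 + z) + 277 = (1401 + I*√32263/21) + 277 = 1678 + I*√32263/21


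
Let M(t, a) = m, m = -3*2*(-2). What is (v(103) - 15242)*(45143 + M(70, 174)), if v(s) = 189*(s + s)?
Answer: 1069812260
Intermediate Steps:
m = 12 (m = -6*(-2) = 12)
M(t, a) = 12
v(s) = 378*s (v(s) = 189*(2*s) = 378*s)
(v(103) - 15242)*(45143 + M(70, 174)) = (378*103 - 15242)*(45143 + 12) = (38934 - 15242)*45155 = 23692*45155 = 1069812260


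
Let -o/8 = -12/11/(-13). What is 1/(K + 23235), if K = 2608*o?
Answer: 143/3072237 ≈ 4.6546e-5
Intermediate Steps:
o = -96/143 (o = -8*(-12/11)/(-13) = -8*(-12*1/11)*(-1)/13 = -(-96)*(-1)/(11*13) = -8*12/143 = -96/143 ≈ -0.67133)
K = -250368/143 (K = 2608*(-96/143) = -250368/143 ≈ -1750.8)
1/(K + 23235) = 1/(-250368/143 + 23235) = 1/(3072237/143) = 143/3072237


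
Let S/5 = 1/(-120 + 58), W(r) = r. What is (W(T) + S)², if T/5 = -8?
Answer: 6175225/3844 ≈ 1606.5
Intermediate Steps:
T = -40 (T = 5*(-8) = -40)
S = -5/62 (S = 5/(-120 + 58) = 5/(-62) = 5*(-1/62) = -5/62 ≈ -0.080645)
(W(T) + S)² = (-40 - 5/62)² = (-2485/62)² = 6175225/3844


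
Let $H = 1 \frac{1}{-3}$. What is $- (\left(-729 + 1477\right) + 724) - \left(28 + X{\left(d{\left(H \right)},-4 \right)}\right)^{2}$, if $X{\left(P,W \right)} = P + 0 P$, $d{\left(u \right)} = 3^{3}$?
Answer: $-4497$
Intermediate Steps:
$H = - \frac{1}{3}$ ($H = 1 \left(- \frac{1}{3}\right) = - \frac{1}{3} \approx -0.33333$)
$d{\left(u \right)} = 27$
$X{\left(P,W \right)} = P$ ($X{\left(P,W \right)} = P + 0 = P$)
$- (\left(-729 + 1477\right) + 724) - \left(28 + X{\left(d{\left(H \right)},-4 \right)}\right)^{2} = - (\left(-729 + 1477\right) + 724) - \left(28 + 27\right)^{2} = - (748 + 724) - 55^{2} = \left(-1\right) 1472 - 3025 = -1472 - 3025 = -4497$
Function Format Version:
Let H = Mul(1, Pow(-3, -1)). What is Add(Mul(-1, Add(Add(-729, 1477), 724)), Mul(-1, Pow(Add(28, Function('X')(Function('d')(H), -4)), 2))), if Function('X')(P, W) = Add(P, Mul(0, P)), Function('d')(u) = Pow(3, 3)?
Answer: -4497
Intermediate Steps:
H = Rational(-1, 3) (H = Mul(1, Rational(-1, 3)) = Rational(-1, 3) ≈ -0.33333)
Function('d')(u) = 27
Function('X')(P, W) = P (Function('X')(P, W) = Add(P, 0) = P)
Add(Mul(-1, Add(Add(-729, 1477), 724)), Mul(-1, Pow(Add(28, Function('X')(Function('d')(H), -4)), 2))) = Add(Mul(-1, Add(Add(-729, 1477), 724)), Mul(-1, Pow(Add(28, 27), 2))) = Add(Mul(-1, Add(748, 724)), Mul(-1, Pow(55, 2))) = Add(Mul(-1, 1472), Mul(-1, 3025)) = Add(-1472, -3025) = -4497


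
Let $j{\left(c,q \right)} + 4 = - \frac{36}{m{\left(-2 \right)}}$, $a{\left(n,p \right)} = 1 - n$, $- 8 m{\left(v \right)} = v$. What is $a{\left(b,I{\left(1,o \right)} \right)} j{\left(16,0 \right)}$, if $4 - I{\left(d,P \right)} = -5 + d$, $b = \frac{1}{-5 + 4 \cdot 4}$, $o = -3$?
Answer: $- \frac{1480}{11} \approx -134.55$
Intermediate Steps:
$m{\left(v \right)} = - \frac{v}{8}$
$b = \frac{1}{11}$ ($b = \frac{1}{-5 + 16} = \frac{1}{11} \approx 0.090909$)
$I{\left(d,P \right)} = 9 - d$ ($I{\left(d,P \right)} = 4 - \left(-5 + d\right) = 9 - d$)
$j{\left(c,q \right)} = -148$ ($j{\left(c,q \right)} = -4 - \frac{36}{\left(- \frac{1}{8}\right) \left(-2\right)} = -4 - 36 \frac{1}{\frac{1}{4}} = -4 - 144 = -148$)
$a{\left(b,I{\left(1,o \right)} \right)} j{\left(16,0 \right)} = \left(1 - \frac{1}{11}\right) \left(-148\right) = \frac{10}{11} \left(-148\right) = - \frac{1480}{11}$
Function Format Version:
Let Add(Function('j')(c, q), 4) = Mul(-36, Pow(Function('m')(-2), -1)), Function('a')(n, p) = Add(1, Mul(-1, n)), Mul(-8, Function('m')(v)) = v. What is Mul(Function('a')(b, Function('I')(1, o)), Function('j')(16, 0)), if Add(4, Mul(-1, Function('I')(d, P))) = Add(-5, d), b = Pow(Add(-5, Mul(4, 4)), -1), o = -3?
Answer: Rational(-1480, 11) ≈ -134.55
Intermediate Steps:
Function('m')(v) = Mul(Rational(-1, 8), v)
b = Rational(1, 11) (b = Pow(Add(-5, 16), -1) = Pow(11, -1) = Rational(1, 11) ≈ 0.090909)
Function('I')(d, P) = Add(9, Mul(-1, d)) (Function('I')(d, P) = Add(4, Mul(-1, Add(-5, d))) = Add(4, Add(5, Mul(-1, d))) = Add(9, Mul(-1, d)))
Function('j')(c, q) = -148 (Function('j')(c, q) = Add(-4, Mul(-36, Pow(Mul(Rational(-1, 8), -2), -1))) = Add(-4, Mul(-36, Pow(Rational(1, 4), -1))) = Add(-4, Mul(-36, 4)) = Add(-4, -144) = -148)
Mul(Function('a')(b, Function('I')(1, o)), Function('j')(16, 0)) = Mul(Add(1, Mul(-1, Rational(1, 11))), -148) = Mul(Add(1, Rational(-1, 11)), -148) = Mul(Rational(10, 11), -148) = Rational(-1480, 11)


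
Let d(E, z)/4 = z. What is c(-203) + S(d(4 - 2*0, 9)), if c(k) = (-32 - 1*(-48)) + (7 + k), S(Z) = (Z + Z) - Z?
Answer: -144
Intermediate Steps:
d(E, z) = 4*z
S(Z) = Z (S(Z) = 2*Z - Z = Z)
c(k) = 23 + k (c(k) = (-32 + 48) + (7 + k) = 16 + (7 + k) = 23 + k)
c(-203) + S(d(4 - 2*0, 9)) = (23 - 203) + 4*9 = -180 + 36 = -144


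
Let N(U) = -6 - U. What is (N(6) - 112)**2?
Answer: 15376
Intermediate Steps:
(N(6) - 112)**2 = ((-6 - 1*6) - 112)**2 = ((-6 - 6) - 112)**2 = (-12 - 112)**2 = (-124)**2 = 15376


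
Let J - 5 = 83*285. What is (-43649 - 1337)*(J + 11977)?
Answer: -1603166082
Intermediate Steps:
J = 23660 (J = 5 + 83*285 = 5 + 23655 = 23660)
(-43649 - 1337)*(J + 11977) = (-43649 - 1337)*(23660 + 11977) = -44986*35637 = -1603166082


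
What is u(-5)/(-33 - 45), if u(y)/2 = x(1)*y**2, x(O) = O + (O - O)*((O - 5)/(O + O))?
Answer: -25/39 ≈ -0.64103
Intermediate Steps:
x(O) = O (x(O) = O + 0*((-5 + O)/((2*O))) = O + 0*((-5 + O)*(1/(2*O))) = O + 0*((-5 + O)/(2*O)) = O + 0 = O)
u(y) = 2*y**2 (u(y) = 2*(1*y**2) = 2*y**2)
u(-5)/(-33 - 45) = (2*(-5)**2)/(-33 - 45) = (2*25)/(-78) = 50*(-1/78) = -25/39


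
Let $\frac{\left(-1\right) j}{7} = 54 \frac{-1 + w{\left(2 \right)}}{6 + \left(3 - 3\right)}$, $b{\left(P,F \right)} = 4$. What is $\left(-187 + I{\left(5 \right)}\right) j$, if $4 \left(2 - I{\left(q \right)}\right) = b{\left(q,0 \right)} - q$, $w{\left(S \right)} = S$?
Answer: $\frac{46557}{4} \approx 11639.0$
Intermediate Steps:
$j = -63$ ($j = - 7 \cdot 54 \frac{-1 + 2}{6 + \left(3 - 3\right)} = - 7 \cdot 54 \cdot 1 \frac{1}{6 + 0} = - 7 \cdot 54 \cdot 1 \cdot \frac{1}{6} = - 7 \cdot 54 \cdot \frac{1}{6} = \left(-7\right) 9 = -63$)
$I{\left(q \right)} = 1 + \frac{q}{4}$ ($I{\left(q \right)} = 2 - \frac{4 - q}{4} = 2 + \left(-1 + \frac{q}{4}\right) = 1 + \frac{q}{4}$)
$\left(-187 + I{\left(5 \right)}\right) j = \left(-187 + \left(1 + \frac{1}{4} \cdot 5\right)\right) \left(-63\right) = \left(-187 + \left(1 + \frac{5}{4}\right)\right) \left(-63\right) = \left(-187 + \frac{9}{4}\right) \left(-63\right) = \left(- \frac{739}{4}\right) \left(-63\right) = \frac{46557}{4}$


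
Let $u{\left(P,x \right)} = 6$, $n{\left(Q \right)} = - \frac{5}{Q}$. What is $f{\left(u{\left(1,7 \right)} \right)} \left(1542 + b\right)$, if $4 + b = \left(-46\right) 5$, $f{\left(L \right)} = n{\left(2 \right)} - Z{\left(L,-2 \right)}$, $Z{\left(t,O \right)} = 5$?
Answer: $-9810$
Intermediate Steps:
$f{\left(L \right)} = - \frac{15}{2}$ ($f{\left(L \right)} = - \frac{5}{2} - 5 = - \frac{15}{2}$)
$b = -234$ ($b = -4 - 230 = -234$)
$f{\left(u{\left(1,7 \right)} \right)} \left(1542 + b\right) = - \frac{15 \left(1542 - 234\right)}{2} = \left(- \frac{15}{2}\right) 1308 = -9810$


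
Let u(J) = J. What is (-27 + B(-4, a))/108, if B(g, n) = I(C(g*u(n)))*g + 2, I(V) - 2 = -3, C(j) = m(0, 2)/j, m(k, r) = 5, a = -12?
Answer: -7/36 ≈ -0.19444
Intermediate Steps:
C(j) = 5/j
I(V) = -1 (I(V) = 2 - 3 = -1)
B(g, n) = 2 - g (B(g, n) = -g + 2 = 2 - g)
(-27 + B(-4, a))/108 = (-27 + (2 - 1*(-4)))/108 = (-27 + (2 + 4))*(1/108) = (-27 + 6)*(1/108) = -21*1/108 = -7/36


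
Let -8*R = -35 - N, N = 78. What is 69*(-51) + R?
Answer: -28039/8 ≈ -3504.9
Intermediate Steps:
R = 113/8 (R = -(-35 - 1*78)/8 = -(-35 - 78)/8 = -1/8*(-113) = 113/8 ≈ 14.125)
69*(-51) + R = 69*(-51) + 113/8 = -3519 + 113/8 = -28039/8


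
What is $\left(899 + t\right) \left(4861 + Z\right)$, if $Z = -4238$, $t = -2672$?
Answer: $-1104579$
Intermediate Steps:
$\left(899 + t\right) \left(4861 + Z\right) = \left(899 - 2672\right) \left(4861 - 4238\right) = \left(-1773\right) 623 = -1104579$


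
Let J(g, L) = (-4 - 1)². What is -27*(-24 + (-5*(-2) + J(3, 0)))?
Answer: -297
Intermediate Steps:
J(g, L) = 25 (J(g, L) = (-5)² = 25)
-27*(-24 + (-5*(-2) + J(3, 0))) = -27*(-24 + (-5*(-2) + 25)) = -27*(-24 + (10 + 25)) = -27*(-24 + 35) = -27*11 = -297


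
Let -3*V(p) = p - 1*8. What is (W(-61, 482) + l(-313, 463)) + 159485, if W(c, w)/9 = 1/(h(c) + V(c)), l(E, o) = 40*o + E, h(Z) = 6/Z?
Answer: 248236273/1397 ≈ 1.7769e+5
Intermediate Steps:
V(p) = 8/3 - p/3 (V(p) = -(p - 1*8)/3 = -(p - 8)/3 = -(-8 + p)/3 = 8/3 - p/3)
l(E, o) = E + 40*o
W(c, w) = 9/(8/3 + 6/c - c/3) (W(c, w) = 9/(6/c + (8/3 - c/3)) = 9/(8/3 + 6/c - c/3))
(W(-61, 482) + l(-313, 463)) + 159485 = (27*(-61)/(18 - 61*(8 - 1*(-61))) + (-313 + 40*463)) + 159485 = (27*(-61)/(18 - 61*(8 + 61)) + (-313 + 18520)) + 159485 = (27*(-61)/(18 - 61*69) + 18207) + 159485 = (27*(-61)/(18 - 4209) + 18207) + 159485 = (27*(-61)/(-4191) + 18207) + 159485 = (27*(-61)*(-1/4191) + 18207) + 159485 = (549/1397 + 18207) + 159485 = 25435728/1397 + 159485 = 248236273/1397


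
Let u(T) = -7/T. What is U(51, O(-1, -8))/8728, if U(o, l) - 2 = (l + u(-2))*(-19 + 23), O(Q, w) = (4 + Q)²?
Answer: 13/2182 ≈ 0.0059578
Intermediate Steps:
U(o, l) = 16 + 4*l (U(o, l) = 2 + (l - 7/(-2))*(-19 + 23) = 2 + (l - 7*(-½))*4 = 2 + (l + 7/2)*4 = 2 + (7/2 + l)*4 = 2 + (14 + 4*l) = 16 + 4*l)
U(51, O(-1, -8))/8728 = (16 + 4*(4 - 1)²)/8728 = (16 + 4*3²)*(1/8728) = (16 + 4*9)*(1/8728) = (16 + 36)*(1/8728) = 52*(1/8728) = 13/2182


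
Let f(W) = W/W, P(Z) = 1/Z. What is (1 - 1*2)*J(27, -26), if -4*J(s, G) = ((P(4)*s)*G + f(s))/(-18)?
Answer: 349/144 ≈ 2.4236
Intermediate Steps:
P(Z) = 1/Z
f(W) = 1
J(s, G) = 1/72 + G*s/288 (J(s, G) = -((s/4)*G + 1)/(4*(-18)) = -((s/4)*G + 1)*(-1)/(4*18) = -(G*s/4 + 1)*(-1)/(4*18) = -(1 + G*s/4)*(-1)/(4*18) = -(-1/18 - G*s/72)/4 = 1/72 + G*s/288)
(1 - 1*2)*J(27, -26) = (1 - 1*2)*(1/72 + (1/288)*(-26)*27) = (1 - 2)*(1/72 - 39/16) = -1*(-349/144) = 349/144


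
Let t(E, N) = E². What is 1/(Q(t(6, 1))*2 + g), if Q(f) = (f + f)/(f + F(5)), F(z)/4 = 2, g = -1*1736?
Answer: -11/19060 ≈ -0.00057712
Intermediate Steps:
g = -1736
F(z) = 8 (F(z) = 4*2 = 8)
Q(f) = 2*f/(8 + f) (Q(f) = (f + f)/(f + 8) = (2*f)/(8 + f) = 2*f/(8 + f))
1/(Q(t(6, 1))*2 + g) = 1/((2*6²/(8 + 6²))*2 - 1736) = 1/((2*36/(8 + 36))*2 - 1736) = 1/((2*36/44)*2 - 1736) = 1/((2*36*(1/44))*2 - 1736) = 1/((18/11)*2 - 1736) = 1/(36/11 - 1736) = 1/(-19060/11) = -11/19060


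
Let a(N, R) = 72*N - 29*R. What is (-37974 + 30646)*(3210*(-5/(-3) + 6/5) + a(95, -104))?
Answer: -139657024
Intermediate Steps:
a(N, R) = -29*R + 72*N
(-37974 + 30646)*(3210*(-5/(-3) + 6/5) + a(95, -104)) = (-37974 + 30646)*(3210*(-5/(-3) + 6/5) + (-29*(-104) + 72*95)) = -7328*(3210*(-5*(-1/3) + 6*(1/5)) + (3016 + 6840)) = -7328*(3210*(5/3 + 6/5) + 9856) = -7328*(3210*(43/15) + 9856) = -7328*(9202 + 9856) = -7328*19058 = -139657024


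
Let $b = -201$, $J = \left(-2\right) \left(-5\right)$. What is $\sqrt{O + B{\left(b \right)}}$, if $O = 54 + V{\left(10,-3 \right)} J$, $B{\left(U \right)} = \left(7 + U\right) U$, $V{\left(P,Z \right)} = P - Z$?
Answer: $\sqrt{39178} \approx 197.93$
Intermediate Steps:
$J = 10$
$B{\left(U \right)} = U \left(7 + U\right)$
$O = 184$ ($O = 54 + \left(10 - -3\right) 10 = 54 + \left(10 + 3\right) 10 = 54 + 13 \cdot 10 = 54 + 130 = 184$)
$\sqrt{O + B{\left(b \right)}} = \sqrt{184 - 201 \left(7 - 201\right)} = \sqrt{184 - -38994} = \sqrt{184 + 38994} = \sqrt{39178}$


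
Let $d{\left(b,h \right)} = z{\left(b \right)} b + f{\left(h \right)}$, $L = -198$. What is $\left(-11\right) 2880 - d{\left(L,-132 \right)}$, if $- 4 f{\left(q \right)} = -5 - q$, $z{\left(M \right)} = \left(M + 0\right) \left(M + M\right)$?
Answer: $\frac{61972543}{4} \approx 1.5493 \cdot 10^{7}$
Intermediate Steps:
$z{\left(M \right)} = 2 M^{2}$ ($z{\left(M \right)} = M 2 M = 2 M^{2}$)
$f{\left(q \right)} = \frac{5}{4} + \frac{q}{4}$ ($f{\left(q \right)} = - \frac{-5 - q}{4} = \frac{5}{4} + \frac{q}{4}$)
$d{\left(b,h \right)} = \frac{5}{4} + 2 b^{3} + \frac{h}{4}$ ($d{\left(b,h \right)} = 2 b^{2} b + \left(\frac{5}{4} + \frac{h}{4}\right) = 2 b^{3} + \left(\frac{5}{4} + \frac{h}{4}\right) = \frac{5}{4} + 2 b^{3} + \frac{h}{4}$)
$\left(-11\right) 2880 - d{\left(L,-132 \right)} = \left(-11\right) 2880 - \left(\frac{5}{4} + 2 \left(-198\right)^{3} + \frac{1}{4} \left(-132\right)\right) = -31680 - \left(\frac{5}{4} + 2 \left(-7762392\right) - 33\right) = -31680 - \left(\frac{5}{4} - 15524784 - 33\right) = -31680 - - \frac{62099263}{4} = -31680 + \frac{62099263}{4} = \frac{61972543}{4}$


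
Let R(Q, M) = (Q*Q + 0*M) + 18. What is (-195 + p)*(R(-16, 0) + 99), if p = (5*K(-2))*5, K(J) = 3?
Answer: -44760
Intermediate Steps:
R(Q, M) = 18 + Q² (R(Q, M) = (Q² + 0) + 18 = Q² + 18 = 18 + Q²)
p = 75 (p = (5*3)*5 = 15*5 = 75)
(-195 + p)*(R(-16, 0) + 99) = (-195 + 75)*((18 + (-16)²) + 99) = -120*((18 + 256) + 99) = -120*(274 + 99) = -120*373 = -44760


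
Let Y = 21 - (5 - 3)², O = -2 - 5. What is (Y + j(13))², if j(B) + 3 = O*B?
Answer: 5929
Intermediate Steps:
O = -7
j(B) = -3 - 7*B
Y = 17 (Y = 21 - 1*2² = 21 - 1*4 = 21 - 4 = 17)
(Y + j(13))² = (17 + (-3 - 7*13))² = (17 + (-3 - 91))² = (17 - 94)² = (-77)² = 5929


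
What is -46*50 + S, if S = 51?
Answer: -2249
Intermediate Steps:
-46*50 + S = -46*50 + 51 = -2300 + 51 = -2249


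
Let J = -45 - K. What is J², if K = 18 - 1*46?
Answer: 289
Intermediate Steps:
K = -28 (K = 18 - 46 = -28)
J = -17 (J = -45 - 1*(-28) = -45 + 28 = -17)
J² = (-17)² = 289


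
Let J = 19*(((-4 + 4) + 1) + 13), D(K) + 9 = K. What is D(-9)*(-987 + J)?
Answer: 12978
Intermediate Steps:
D(K) = -9 + K
J = 266 (J = 19*((0 + 1) + 13) = 19*(1 + 13) = 19*14 = 266)
D(-9)*(-987 + J) = (-9 - 9)*(-987 + 266) = -18*(-721) = 12978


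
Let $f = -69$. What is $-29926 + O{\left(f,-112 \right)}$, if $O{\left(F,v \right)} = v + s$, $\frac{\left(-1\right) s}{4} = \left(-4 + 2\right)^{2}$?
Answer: $-30054$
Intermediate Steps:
$s = -16$ ($s = - 4 \left(-4 + 2\right)^{2} = - 4 \left(-2\right)^{2} = \left(-4\right) 4 = -16$)
$O{\left(F,v \right)} = -16 + v$ ($O{\left(F,v \right)} = v - 16 = -16 + v$)
$-29926 + O{\left(f,-112 \right)} = -29926 - 128 = -30054$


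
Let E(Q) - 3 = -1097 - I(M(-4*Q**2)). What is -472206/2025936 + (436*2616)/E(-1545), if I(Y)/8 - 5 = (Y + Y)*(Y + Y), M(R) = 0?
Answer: -21400643155/21272328 ≈ -1006.0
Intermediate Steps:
I(Y) = 40 + 32*Y**2 (I(Y) = 40 + 8*((Y + Y)*(Y + Y)) = 40 + 8*((2*Y)*(2*Y)) = 40 + 8*(4*Y**2) = 40 + 32*Y**2)
E(Q) = -1134 (E(Q) = 3 + (-1097 - (40 + 32*0**2)) = 3 + (-1097 - (40 + 32*0)) = 3 + (-1097 - (40 + 0)) = 3 + (-1097 - 1*40) = 3 + (-1097 - 40) = 3 - 1137 = -1134)
-472206/2025936 + (436*2616)/E(-1545) = -472206/2025936 + (436*2616)/(-1134) = -472206*1/2025936 + 1140576*(-1/1134) = -78701/337656 - 190096/189 = -21400643155/21272328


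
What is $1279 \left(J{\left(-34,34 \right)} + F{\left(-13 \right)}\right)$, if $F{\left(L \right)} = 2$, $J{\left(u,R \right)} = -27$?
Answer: $-31975$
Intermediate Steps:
$1279 \left(J{\left(-34,34 \right)} + F{\left(-13 \right)}\right) = 1279 \left(-27 + 2\right) = 1279 \left(-25\right) = -31975$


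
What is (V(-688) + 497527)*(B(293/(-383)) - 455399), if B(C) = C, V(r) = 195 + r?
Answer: -86691730885740/383 ≈ -2.2635e+11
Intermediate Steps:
(V(-688) + 497527)*(B(293/(-383)) - 455399) = ((195 - 688) + 497527)*(293/(-383) - 455399) = (-493 + 497527)*(293*(-1/383) - 455399) = 497034*(-293/383 - 455399) = 497034*(-174418110/383) = -86691730885740/383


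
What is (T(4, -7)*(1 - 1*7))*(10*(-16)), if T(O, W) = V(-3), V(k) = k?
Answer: -2880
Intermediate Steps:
T(O, W) = -3
(T(4, -7)*(1 - 1*7))*(10*(-16)) = (-3*(1 - 1*7))*(10*(-16)) = -3*(1 - 7)*(-160) = -3*(-6)*(-160) = 18*(-160) = -2880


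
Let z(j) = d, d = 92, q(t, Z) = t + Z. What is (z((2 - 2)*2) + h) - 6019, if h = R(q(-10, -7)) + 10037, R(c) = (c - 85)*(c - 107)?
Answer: 16758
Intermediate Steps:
q(t, Z) = Z + t
R(c) = (-107 + c)*(-85 + c) (R(c) = (-85 + c)*(-107 + c) = (-107 + c)*(-85 + c))
z(j) = 92
h = 22685 (h = (9095 + (-7 - 10)² - 192*(-7 - 10)) + 10037 = (9095 + (-17)² - 192*(-17)) + 10037 = (9095 + 289 + 3264) + 10037 = 12648 + 10037 = 22685)
(z((2 - 2)*2) + h) - 6019 = (92 + 22685) - 6019 = 22777 - 6019 = 16758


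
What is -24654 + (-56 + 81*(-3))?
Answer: -24953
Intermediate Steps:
-24654 + (-56 + 81*(-3)) = -24654 + (-56 - 243) = -24654 - 299 = -24953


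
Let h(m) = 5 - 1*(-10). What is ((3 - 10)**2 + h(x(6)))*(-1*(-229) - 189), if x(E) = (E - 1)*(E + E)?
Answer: 2560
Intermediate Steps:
x(E) = 2*E*(-1 + E) (x(E) = (-1 + E)*(2*E) = 2*E*(-1 + E))
h(m) = 15 (h(m) = 5 + 10 = 15)
((3 - 10)**2 + h(x(6)))*(-1*(-229) - 189) = ((3 - 10)**2 + 15)*(-1*(-229) - 189) = ((-7)**2 + 15)*(229 - 189) = (49 + 15)*40 = 64*40 = 2560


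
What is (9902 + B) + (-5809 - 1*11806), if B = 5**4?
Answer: -7088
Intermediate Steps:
B = 625
(9902 + B) + (-5809 - 1*11806) = (9902 + 625) + (-5809 - 1*11806) = 10527 + (-5809 - 11806) = 10527 - 17615 = -7088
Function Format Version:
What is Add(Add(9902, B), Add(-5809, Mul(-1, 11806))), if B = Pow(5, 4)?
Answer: -7088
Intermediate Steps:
B = 625
Add(Add(9902, B), Add(-5809, Mul(-1, 11806))) = Add(Add(9902, 625), Add(-5809, Mul(-1, 11806))) = Add(10527, Add(-5809, -11806)) = Add(10527, -17615) = -7088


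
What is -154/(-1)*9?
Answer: 1386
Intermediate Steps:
-154/(-1)*9 = -154*(-1)*9 = -11*(-14)*9 = 154*9 = 1386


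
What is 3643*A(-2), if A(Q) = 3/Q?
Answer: -10929/2 ≈ -5464.5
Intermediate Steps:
3643*A(-2) = 3643*(3/(-2)) = 3643*(3*(-½)) = 3643*(-3/2) = -10929/2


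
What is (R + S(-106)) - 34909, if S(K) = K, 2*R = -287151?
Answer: -357181/2 ≈ -1.7859e+5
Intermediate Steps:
R = -287151/2 (R = (1/2)*(-287151) = -287151/2 ≈ -1.4358e+5)
(R + S(-106)) - 34909 = (-287151/2 - 106) - 34909 = -287363/2 - 34909 = -357181/2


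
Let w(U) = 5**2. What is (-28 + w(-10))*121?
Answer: -363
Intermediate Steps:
w(U) = 25
(-28 + w(-10))*121 = (-28 + 25)*121 = -3*121 = -363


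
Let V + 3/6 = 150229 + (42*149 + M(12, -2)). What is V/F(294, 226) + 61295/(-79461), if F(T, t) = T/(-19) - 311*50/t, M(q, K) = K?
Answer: -53415559677953/28756459134 ≈ -1857.5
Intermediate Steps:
F(T, t) = -15550/t - T/19 (F(T, t) = T*(-1/19) - 311*50/t = -T/19 - 311*50/t = -T/19 - 15550/t = -15550/t - T/19)
V = 312969/2 (V = -½ + (150229 + (42*149 - 2)) = -½ + (150229 + (6258 - 2)) = -½ + (150229 + 6256) = -½ + 156485 = 312969/2 ≈ 1.5648e+5)
V/F(294, 226) + 61295/(-79461) = 312969/(2*(-15550/226 - 1/19*294)) + 61295/(-79461) = 312969/(2*(-15550*1/226 - 294/19)) + 61295*(-1/79461) = 312969/(2*(-7775/113 - 294/19)) - 61295/79461 = 312969/(2*(-180947/2147)) - 61295/79461 = (312969/2)*(-2147/180947) - 61295/79461 = -671944443/361894 - 61295/79461 = -53415559677953/28756459134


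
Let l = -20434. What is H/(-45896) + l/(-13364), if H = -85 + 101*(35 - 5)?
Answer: 224620471/153338536 ≈ 1.4649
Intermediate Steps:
H = 2945 (H = -85 + 101*30 = -85 + 3030 = 2945)
H/(-45896) + l/(-13364) = 2945/(-45896) - 20434/(-13364) = 2945*(-1/45896) - 20434*(-1/13364) = -2945/45896 + 10217/6682 = 224620471/153338536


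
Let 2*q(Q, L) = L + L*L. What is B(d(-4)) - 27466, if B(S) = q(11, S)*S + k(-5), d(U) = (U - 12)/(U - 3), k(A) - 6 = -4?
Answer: -9417208/343 ≈ -27455.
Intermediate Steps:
q(Q, L) = L/2 + L²/2 (q(Q, L) = (L + L*L)/2 = (L + L²)/2 = L/2 + L²/2)
k(A) = 2 (k(A) = 6 - 4 = 2)
d(U) = (-12 + U)/(-3 + U)
B(S) = 2 + S²*(1 + S)/2 (B(S) = (S*(1 + S)/2)*S + 2 = S²*(1 + S)/2 + 2 = 2 + S²*(1 + S)/2)
B(d(-4)) - 27466 = (2 + ((-12 - 4)/(-3 - 4))²*(1 + (-12 - 4)/(-3 - 4))/2) - 27466 = (2 + (-16/(-7))²*(1 - 16/(-7))/2) - 27466 = (2 + (-⅐*(-16))²*(1 - ⅐*(-16))/2) - 27466 = (2 + (16/7)²*(1 + 16/7)/2) - 27466 = (2 + (½)*(256/49)*(23/7)) - 27466 = (2 + 2944/343) - 27466 = 3630/343 - 27466 = -9417208/343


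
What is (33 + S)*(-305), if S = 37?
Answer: -21350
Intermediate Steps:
(33 + S)*(-305) = (33 + 37)*(-305) = 70*(-305) = -21350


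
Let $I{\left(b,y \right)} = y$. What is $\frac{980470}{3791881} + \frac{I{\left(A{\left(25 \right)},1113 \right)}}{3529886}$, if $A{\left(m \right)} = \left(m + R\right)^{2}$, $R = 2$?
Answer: $\frac{3465167689973}{13384907655566} \approx 0.25889$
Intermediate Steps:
$A{\left(m \right)} = \left(2 + m\right)^{2}$ ($A{\left(m \right)} = \left(m + 2\right)^{2} = \left(2 + m\right)^{2}$)
$\frac{980470}{3791881} + \frac{I{\left(A{\left(25 \right)},1113 \right)}}{3529886} = \frac{980470}{3791881} + \frac{1113}{3529886} = \frac{3465167689973}{13384907655566}$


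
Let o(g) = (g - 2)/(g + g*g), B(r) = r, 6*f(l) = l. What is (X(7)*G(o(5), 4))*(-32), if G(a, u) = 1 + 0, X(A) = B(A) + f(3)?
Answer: -240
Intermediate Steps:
f(l) = l/6
o(g) = (-2 + g)/(g + g**2)
X(A) = 1/2 + A (X(A) = A + (1/6)*3 = A + 1/2 = 1/2 + A)
G(a, u) = 1
(X(7)*G(o(5), 4))*(-32) = ((1/2 + 7)*1)*(-32) = ((15/2)*1)*(-32) = (15/2)*(-32) = -240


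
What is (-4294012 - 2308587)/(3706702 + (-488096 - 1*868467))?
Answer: -6602599/2350139 ≈ -2.8095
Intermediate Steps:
(-4294012 - 2308587)/(3706702 + (-488096 - 1*868467)) = -6602599/(3706702 + (-488096 - 868467)) = -6602599/(3706702 - 1356563) = -6602599/2350139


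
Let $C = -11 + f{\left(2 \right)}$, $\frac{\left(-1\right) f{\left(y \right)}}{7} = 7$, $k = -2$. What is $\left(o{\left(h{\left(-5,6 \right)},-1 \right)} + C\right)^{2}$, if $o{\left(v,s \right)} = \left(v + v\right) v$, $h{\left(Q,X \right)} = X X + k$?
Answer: $5071504$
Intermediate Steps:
$h{\left(Q,X \right)} = -2 + X^{2}$ ($h{\left(Q,X \right)} = X X - 2 = X^{2} - 2 = -2 + X^{2}$)
$f{\left(y \right)} = -49$ ($f{\left(y \right)} = \left(-7\right) 7 = -49$)
$o{\left(v,s \right)} = 2 v^{2}$ ($o{\left(v,s \right)} = 2 v v = 2 v^{2}$)
$C = -60$ ($C = -11 - 49 = -60$)
$\left(o{\left(h{\left(-5,6 \right)},-1 \right)} + C\right)^{2} = \left(2 \left(-2 + 6^{2}\right)^{2} - 60\right)^{2} = \left(2 \left(-2 + 36\right)^{2} - 60\right)^{2} = \left(2 \cdot 34^{2} - 60\right)^{2} = \left(2 \cdot 1156 - 60\right)^{2} = \left(2312 - 60\right)^{2} = 2252^{2} = 5071504$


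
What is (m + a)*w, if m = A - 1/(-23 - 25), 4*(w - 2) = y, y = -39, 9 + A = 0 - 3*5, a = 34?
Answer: -14911/192 ≈ -77.661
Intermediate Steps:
A = -24 (A = -9 + (0 - 3*5) = -9 + (0 - 15) = -9 - 15 = -24)
w = -31/4 (w = 2 + (¼)*(-39) = 2 - 39/4 = -31/4 ≈ -7.7500)
m = -1151/48 (m = -24 - 1/(-23 - 25) = -24 - 1/(-48) = -24 - 1*(-1/48) = -24 + 1/48 = -1151/48 ≈ -23.979)
(m + a)*w = (-1151/48 + 34)*(-31/4) = (481/48)*(-31/4) = -14911/192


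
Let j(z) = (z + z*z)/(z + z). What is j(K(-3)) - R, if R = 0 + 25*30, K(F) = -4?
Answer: -1503/2 ≈ -751.50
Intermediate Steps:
j(z) = (z + z**2)/(2*z) (j(z) = (z + z**2)/((2*z)) = (z + z**2)*(1/(2*z)) = (z + z**2)/(2*z))
R = 750 (R = 0 + 750 = 750)
j(K(-3)) - R = (1/2 + (1/2)*(-4)) - 1*750 = (1/2 - 2) - 750 = -3/2 - 750 = -1503/2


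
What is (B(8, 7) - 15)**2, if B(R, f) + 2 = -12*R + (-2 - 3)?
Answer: 13924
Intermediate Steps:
B(R, f) = -7 - 12*R (B(R, f) = -2 + (-12*R + (-2 - 3)) = -2 + (-12*R - 5) = -2 + (-5 - 12*R) = -7 - 12*R)
(B(8, 7) - 15)**2 = ((-7 - 12*8) - 15)**2 = ((-7 - 96) - 15)**2 = (-103 - 15)**2 = (-118)**2 = 13924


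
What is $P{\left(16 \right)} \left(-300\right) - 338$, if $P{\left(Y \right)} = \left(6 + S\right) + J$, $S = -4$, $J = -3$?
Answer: $-38$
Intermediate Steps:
$P{\left(Y \right)} = -1$ ($P{\left(Y \right)} = \left(6 - 4\right) - 3 = 2 - 3 = -1$)
$P{\left(16 \right)} \left(-300\right) - 338 = \left(-1\right) \left(-300\right) - 338 = 300 - 338 = -38$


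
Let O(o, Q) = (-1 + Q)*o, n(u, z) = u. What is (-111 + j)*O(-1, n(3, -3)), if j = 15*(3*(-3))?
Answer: 492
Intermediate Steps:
j = -135 (j = 15*(-9) = -135)
O(o, Q) = o*(-1 + Q)
(-111 + j)*O(-1, n(3, -3)) = (-111 - 135)*(-(-1 + 3)) = -(-246)*2 = -246*(-2) = 492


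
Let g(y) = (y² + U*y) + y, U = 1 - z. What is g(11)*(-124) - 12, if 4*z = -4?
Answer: -19108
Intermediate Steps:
z = -1 (z = (¼)*(-4) = -1)
U = 2 (U = 1 - 1*(-1) = 1 + 1 = 2)
g(y) = y² + 3*y (g(y) = (y² + 2*y) + y = y² + 3*y)
g(11)*(-124) - 12 = (11*(3 + 11))*(-124) - 12 = (11*14)*(-124) - 12 = 154*(-124) - 12 = -19096 - 12 = -19108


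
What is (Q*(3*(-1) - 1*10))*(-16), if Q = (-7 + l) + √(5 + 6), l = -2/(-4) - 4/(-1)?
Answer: -520 + 208*√11 ≈ 169.86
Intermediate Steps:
l = 9/2 (l = -2*(-¼) - 4*(-1) = ½ + 4 = 9/2 ≈ 4.5000)
Q = -5/2 + √11 (Q = (-7 + 9/2) + √(5 + 6) = -5/2 + √11 ≈ 0.81662)
(Q*(3*(-1) - 1*10))*(-16) = ((-5/2 + √11)*(3*(-1) - 1*10))*(-16) = ((-5/2 + √11)*(-3 - 10))*(-16) = ((-5/2 + √11)*(-13))*(-16) = (65/2 - 13*√11)*(-16) = -520 + 208*√11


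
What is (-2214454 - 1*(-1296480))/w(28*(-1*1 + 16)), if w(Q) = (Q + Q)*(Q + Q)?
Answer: -458987/352800 ≈ -1.3010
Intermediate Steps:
w(Q) = 4*Q² (w(Q) = (2*Q)*(2*Q) = 4*Q²)
(-2214454 - 1*(-1296480))/w(28*(-1*1 + 16)) = (-2214454 - 1*(-1296480))/((4*(28*(-1*1 + 16))²)) = (-2214454 + 1296480)/((4*(28*(-1 + 16))²)) = -917974/(4*(28*15)²) = -917974/(4*420²) = -917974/(4*176400) = -917974/705600 = -917974*1/705600 = -458987/352800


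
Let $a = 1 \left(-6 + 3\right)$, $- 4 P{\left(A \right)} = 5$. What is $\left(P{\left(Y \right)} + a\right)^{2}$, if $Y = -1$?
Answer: $\frac{289}{16} \approx 18.063$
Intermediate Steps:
$P{\left(A \right)} = - \frac{5}{4}$ ($P{\left(A \right)} = \left(- \frac{1}{4}\right) 5 = - \frac{5}{4}$)
$a = -3$ ($a = 1 \left(-3\right) = -3$)
$\left(P{\left(Y \right)} + a\right)^{2} = \left(- \frac{5}{4} - 3\right)^{2} = \left(- \frac{17}{4}\right)^{2} = \frac{289}{16}$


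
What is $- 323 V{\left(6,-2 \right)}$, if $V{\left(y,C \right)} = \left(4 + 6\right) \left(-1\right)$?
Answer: $3230$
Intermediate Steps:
$V{\left(y,C \right)} = -10$ ($V{\left(y,C \right)} = 10 \left(-1\right) = -10$)
$- 323 V{\left(6,-2 \right)} = \left(-323\right) \left(-10\right) = 3230$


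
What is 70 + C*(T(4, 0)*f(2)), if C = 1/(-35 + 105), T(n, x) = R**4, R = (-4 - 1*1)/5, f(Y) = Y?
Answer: 2451/35 ≈ 70.029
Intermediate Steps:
R = -1 (R = (-4 - 1)*(1/5) = -5*1/5 = -1)
T(n, x) = 1 (T(n, x) = (-1)**4 = 1)
C = 1/70 ≈ 0.014286
70 + C*(T(4, 0)*f(2)) = 70 + (1*2)/70 = 70 + (1/70)*2 = 70 + 1/35 = 2451/35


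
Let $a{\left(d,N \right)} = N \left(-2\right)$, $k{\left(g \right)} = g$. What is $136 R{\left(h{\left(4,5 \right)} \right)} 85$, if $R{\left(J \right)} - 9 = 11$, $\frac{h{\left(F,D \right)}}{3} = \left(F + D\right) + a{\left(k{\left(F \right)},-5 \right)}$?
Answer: $231200$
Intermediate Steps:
$a{\left(d,N \right)} = - 2 N$
$h{\left(F,D \right)} = 30 + 3 D + 3 F$ ($h{\left(F,D \right)} = 3 \left(\left(F + D\right) - -10\right) = 3 \left(\left(D + F\right) + 10\right) = 3 \left(10 + D + F\right) = 30 + 3 D + 3 F$)
$R{\left(J \right)} = 20$ ($R{\left(J \right)} = 9 + 11 = 20$)
$136 R{\left(h{\left(4,5 \right)} \right)} 85 = 136 \cdot 20 \cdot 85 = 2720 \cdot 85 = 231200$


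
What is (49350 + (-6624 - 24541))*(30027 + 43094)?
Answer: 1329705385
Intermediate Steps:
(49350 + (-6624 - 24541))*(30027 + 43094) = (49350 - 31165)*73121 = 18185*73121 = 1329705385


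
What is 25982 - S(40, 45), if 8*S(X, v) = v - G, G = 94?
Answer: 207905/8 ≈ 25988.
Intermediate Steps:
S(X, v) = -47/4 + v/8 (S(X, v) = (v - 1*94)/8 = (v - 94)/8 = (-94 + v)/8 = -47/4 + v/8)
25982 - S(40, 45) = 25982 - (-47/4 + (1/8)*45) = 25982 - (-47/4 + 45/8) = 25982 - 1*(-49/8) = 25982 + 49/8 = 207905/8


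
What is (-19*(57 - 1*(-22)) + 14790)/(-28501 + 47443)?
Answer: 13289/18942 ≈ 0.70156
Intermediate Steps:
(-19*(57 - 1*(-22)) + 14790)/(-28501 + 47443) = (-19*(57 + 22) + 14790)/18942 = (-19*79 + 14790)*(1/18942) = (-1501 + 14790)*(1/18942) = 13289*(1/18942) = 13289/18942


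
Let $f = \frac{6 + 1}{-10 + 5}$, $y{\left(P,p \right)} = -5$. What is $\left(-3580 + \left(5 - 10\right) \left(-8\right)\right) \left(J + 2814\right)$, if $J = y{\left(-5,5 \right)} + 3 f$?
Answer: $-9928992$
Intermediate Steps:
$f = - \frac{7}{5}$ ($f = \frac{7}{-5} = 7 \left(- \frac{1}{5}\right) = - \frac{7}{5} \approx -1.4$)
$J = - \frac{46}{5}$ ($J = -5 + 3 \left(- \frac{7}{5}\right) = -5 - \frac{21}{5} = - \frac{46}{5} \approx -9.2$)
$\left(-3580 + \left(5 - 10\right) \left(-8\right)\right) \left(J + 2814\right) = \left(-3580 + \left(5 - 10\right) \left(-8\right)\right) \left(- \frac{46}{5} + 2814\right) = \left(-3580 - -40\right) \frac{14024}{5} = \left(-3580 + 40\right) \frac{14024}{5} = \left(-3540\right) \frac{14024}{5} = -9928992$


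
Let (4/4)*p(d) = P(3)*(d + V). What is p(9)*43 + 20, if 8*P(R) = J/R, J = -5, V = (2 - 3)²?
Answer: -835/12 ≈ -69.583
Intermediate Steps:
V = 1 (V = (-1)² = 1)
P(R) = -5/(8*R) (P(R) = (-5/R)/8 = -5/(8*R))
p(d) = -5/24 - 5*d/24 (p(d) = (-5/8/3)*(d + 1) = (-5/8*⅓)*(1 + d) = -5*(1 + d)/24 = -5/24 - 5*d/24)
p(9)*43 + 20 = (-5/24 - 5/24*9)*43 + 20 = (-5/24 - 15/8)*43 + 20 = -25/12*43 + 20 = -1075/12 + 20 = -835/12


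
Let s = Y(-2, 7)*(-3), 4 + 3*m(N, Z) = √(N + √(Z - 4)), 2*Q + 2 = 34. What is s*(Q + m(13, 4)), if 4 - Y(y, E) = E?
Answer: 132 + 3*√13 ≈ 142.82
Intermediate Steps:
Q = 16 (Q = -1 + (½)*34 = -1 + 17 = 16)
Y(y, E) = 4 - E
m(N, Z) = -4/3 + √(N + √(-4 + Z))/3 (m(N, Z) = -4/3 + √(N + √(Z - 4))/3 = -4/3 + √(N + √(-4 + Z))/3)
s = 9 (s = (4 - 1*7)*(-3) = (4 - 7)*(-3) = -3*(-3) = 9)
s*(Q + m(13, 4)) = 9*(16 + (-4/3 + √(13 + √(-4 + 4))/3)) = 9*(16 + (-4/3 + √(13 + √0)/3)) = 9*(16 + (-4/3 + √(13 + 0)/3)) = 9*(16 + (-4/3 + √13/3)) = 9*(44/3 + √13/3) = 132 + 3*√13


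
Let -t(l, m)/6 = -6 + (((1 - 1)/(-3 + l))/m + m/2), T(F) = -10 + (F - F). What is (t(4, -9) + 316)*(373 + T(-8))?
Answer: 137577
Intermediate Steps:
T(F) = -10 (T(F) = -10 + 0 = -10)
t(l, m) = 36 - 3*m (t(l, m) = -6*(-6 + (((1 - 1)/(-3 + l))/m + m/2)) = -6*(-6 + ((0/(-3 + l))/m + m*(½))) = -6*(-6 + (0/m + m/2)) = -6*(-6 + (0 + m/2)) = -6*(-6 + m/2) = 36 - 3*m)
(t(4, -9) + 316)*(373 + T(-8)) = ((36 - 3*(-9)) + 316)*(373 - 10) = ((36 + 27) + 316)*363 = (63 + 316)*363 = 379*363 = 137577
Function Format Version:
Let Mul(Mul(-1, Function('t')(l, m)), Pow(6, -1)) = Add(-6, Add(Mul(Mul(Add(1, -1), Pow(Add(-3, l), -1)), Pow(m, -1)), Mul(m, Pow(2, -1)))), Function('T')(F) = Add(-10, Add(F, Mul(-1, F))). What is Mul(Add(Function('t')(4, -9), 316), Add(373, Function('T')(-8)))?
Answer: 137577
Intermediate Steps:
Function('T')(F) = -10 (Function('T')(F) = Add(-10, 0) = -10)
Function('t')(l, m) = Add(36, Mul(-3, m)) (Function('t')(l, m) = Mul(-6, Add(-6, Add(Mul(Mul(Add(1, -1), Pow(Add(-3, l), -1)), Pow(m, -1)), Mul(m, Pow(2, -1))))) = Mul(-6, Add(-6, Add(Mul(Mul(0, Pow(Add(-3, l), -1)), Pow(m, -1)), Mul(m, Rational(1, 2))))) = Mul(-6, Add(-6, Add(Mul(0, Pow(m, -1)), Mul(Rational(1, 2), m)))) = Mul(-6, Add(-6, Add(0, Mul(Rational(1, 2), m)))) = Mul(-6, Add(-6, Mul(Rational(1, 2), m))) = Add(36, Mul(-3, m)))
Mul(Add(Function('t')(4, -9), 316), Add(373, Function('T')(-8))) = Mul(Add(Add(36, Mul(-3, -9)), 316), Add(373, -10)) = Mul(Add(Add(36, 27), 316), 363) = Mul(Add(63, 316), 363) = Mul(379, 363) = 137577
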